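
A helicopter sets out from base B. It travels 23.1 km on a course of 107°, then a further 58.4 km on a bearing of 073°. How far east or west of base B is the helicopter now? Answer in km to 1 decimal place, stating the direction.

77.9 km east

Leg 1 (107°, 23.1 km): east 23.1 sin 107° = 22.09, north 23.1 cos 107° = -6.75
Leg 2 (073°, 58.4 km): east 58.4 sin 73° = 55.85, north 58.4 cos 73° = 17.07
Net east component: 77.94 km.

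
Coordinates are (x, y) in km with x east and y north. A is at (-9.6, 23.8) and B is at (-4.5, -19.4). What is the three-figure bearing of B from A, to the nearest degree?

Δeast = -4.5 − -9.6 = 5.10; Δnorth = -19.4 − 23.8 = -43.20.
Bearing = atan2(Δeast, Δnorth) mod 360° = 173.27° ≈ 173°.

173°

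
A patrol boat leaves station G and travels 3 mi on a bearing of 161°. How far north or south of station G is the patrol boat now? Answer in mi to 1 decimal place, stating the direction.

2.8 mi south

Leg 1 (161°, 3 mi): east 3 sin 161° = 0.98, north 3 cos 161° = -2.84
Net north component: -2.84 mi.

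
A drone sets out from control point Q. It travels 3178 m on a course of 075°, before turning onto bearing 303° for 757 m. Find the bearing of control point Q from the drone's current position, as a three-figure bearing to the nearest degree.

243°

Leg 1 (075°, 3178 m): east 3178 sin 75° = 3069.71, north 3178 cos 75° = 822.53
Leg 2 (303°, 757 m): east 757 sin 303° = -634.87, north 757 cos 303° = 412.29
Net displacement: 2434.84 east, 1234.82 north. Direction back to start is (-2434.84, -1234.82): bearing = atan2(-2434.84, -1234.82) mod 360° = 243.11° ≈ 243°.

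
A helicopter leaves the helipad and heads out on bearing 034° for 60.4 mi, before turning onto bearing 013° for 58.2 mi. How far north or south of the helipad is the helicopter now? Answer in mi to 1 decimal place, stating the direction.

Leg 1 (034°, 60.4 mi): east 60.4 sin 34° = 33.78, north 60.4 cos 34° = 50.07
Leg 2 (013°, 58.2 mi): east 58.2 sin 13° = 13.09, north 58.2 cos 13° = 56.71
Net north component: 106.78 mi.

106.8 mi north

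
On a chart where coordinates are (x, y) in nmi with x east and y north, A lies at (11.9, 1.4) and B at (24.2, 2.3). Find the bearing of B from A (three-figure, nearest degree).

Δeast = 24.2 − 11.9 = 12.30; Δnorth = 2.3 − 1.4 = 0.90.
Bearing = atan2(Δeast, Δnorth) mod 360° = 85.82° ≈ 086°.

086°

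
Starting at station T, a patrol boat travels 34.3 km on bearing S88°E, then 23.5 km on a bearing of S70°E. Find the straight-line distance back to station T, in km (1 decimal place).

57.1 km

Leg 1 (S88°E, 34.3 km): east 34.3 sin 92° = 34.28, north 34.3 cos 92° = -1.20
Leg 2 (S70°E, 23.5 km): east 23.5 sin 110° = 22.08, north 23.5 cos 110° = -8.04
Net: 56.36 east, -9.23 north. Distance = √((56.36)² + (-9.23)²) = 57.113 km.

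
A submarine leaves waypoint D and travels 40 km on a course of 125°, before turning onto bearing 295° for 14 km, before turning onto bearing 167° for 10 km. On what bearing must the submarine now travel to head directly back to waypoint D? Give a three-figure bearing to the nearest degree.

Leg 1 (125°, 40 km): east 40 sin 125° = 32.77, north 40 cos 125° = -22.94
Leg 2 (295°, 14 km): east 14 sin 295° = -12.69, north 14 cos 295° = 5.92
Leg 3 (167°, 10 km): east 10 sin 167° = 2.25, north 10 cos 167° = -9.74
Net displacement: 22.33 east, -26.77 north. Direction back to start is (-22.33, 26.77): bearing = atan2(-22.33, 26.77) mod 360° = 320.17° ≈ 320°.

320°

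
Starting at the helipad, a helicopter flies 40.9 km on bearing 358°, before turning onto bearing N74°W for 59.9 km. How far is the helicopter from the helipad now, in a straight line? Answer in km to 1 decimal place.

Leg 1 (358°, 40.9 km): east 40.9 sin 358° = -1.43, north 40.9 cos 358° = 40.88
Leg 2 (N74°W, 59.9 km): east 59.9 sin 286° = -57.58, north 59.9 cos 286° = 16.51
Net: -59.01 east, 57.39 north. Distance = √((-59.01)² + (57.39)²) = 82.310 km.

82.3 km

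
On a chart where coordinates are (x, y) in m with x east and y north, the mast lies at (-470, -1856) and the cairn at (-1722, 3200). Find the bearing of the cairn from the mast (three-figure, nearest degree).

Δeast = -1722 − -470 = -1252.00; Δnorth = 3200 − -1856 = 5056.00.
Bearing = atan2(Δeast, Δnorth) mod 360° = 346.09° ≈ 346°.

346°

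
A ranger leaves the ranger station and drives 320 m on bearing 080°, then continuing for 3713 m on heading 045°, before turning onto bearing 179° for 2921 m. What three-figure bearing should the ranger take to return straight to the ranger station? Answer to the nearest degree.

275°

Leg 1 (080°, 320 m): east 320 sin 80° = 315.14, north 320 cos 80° = 55.57
Leg 2 (045°, 3713 m): east 3713 sin 45° = 2625.49, north 3713 cos 45° = 2625.49
Leg 3 (179°, 2921 m): east 2921 sin 179° = 50.98, north 2921 cos 179° = -2920.56
Net displacement: 2991.60 east, -239.50 north. Direction back to start is (-2991.60, 239.50): bearing = atan2(-2991.60, 239.50) mod 360° = 274.58° ≈ 275°.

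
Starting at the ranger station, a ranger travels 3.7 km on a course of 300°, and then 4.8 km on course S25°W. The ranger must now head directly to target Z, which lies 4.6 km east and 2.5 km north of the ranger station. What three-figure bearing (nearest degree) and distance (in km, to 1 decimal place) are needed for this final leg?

063°, 11.0 km

Leg 1 (300°, 3.7 km): east 3.7 sin 300° = -3.20, north 3.7 cos 300° = 1.85
Leg 2 (S25°W, 4.8 km): east 4.8 sin 205° = -2.03, north 4.8 cos 205° = -4.35
Current position: (-5.23, -2.50). Target: (4.6, 2.5). Remaining: Δeast = 9.83, Δnorth = 5.00.
Bearing = atan2(9.83, 5.00) mod 360° = 63.05°; distance = √((9.83)² + (5.00)²) = 11.031 km.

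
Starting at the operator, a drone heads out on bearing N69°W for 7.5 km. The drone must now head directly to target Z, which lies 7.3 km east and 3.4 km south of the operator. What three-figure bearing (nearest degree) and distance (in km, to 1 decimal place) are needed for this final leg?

Leg 1 (N69°W, 7.5 km): east 7.5 sin 291° = -7.00, north 7.5 cos 291° = 2.69
Current position: (-7.00, 2.69). Target: (7.3, -3.4). Remaining: Δeast = 14.30, Δnorth = -6.09.
Bearing = atan2(14.30, -6.09) mod 360° = 113.06°; distance = √((14.30)² + (-6.09)²) = 15.544 km.

113°, 15.5 km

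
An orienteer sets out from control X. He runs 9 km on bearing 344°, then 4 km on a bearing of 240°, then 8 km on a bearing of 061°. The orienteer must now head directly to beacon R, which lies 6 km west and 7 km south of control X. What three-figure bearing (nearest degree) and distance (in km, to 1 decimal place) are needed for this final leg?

Leg 1 (344°, 9 km): east 9 sin 344° = -2.48, north 9 cos 344° = 8.65
Leg 2 (240°, 4 km): east 4 sin 240° = -3.46, north 4 cos 240° = -2.00
Leg 3 (061°, 8 km): east 8 sin 61° = 7.00, north 8 cos 61° = 3.88
Current position: (1.05, 10.53). Target: (-6, -7). Remaining: Δeast = -7.05, Δnorth = -17.53.
Bearing = atan2(-7.05, -17.53) mod 360° = 201.91°; distance = √((-7.05)² + (-17.53)²) = 18.895 km.

202°, 18.9 km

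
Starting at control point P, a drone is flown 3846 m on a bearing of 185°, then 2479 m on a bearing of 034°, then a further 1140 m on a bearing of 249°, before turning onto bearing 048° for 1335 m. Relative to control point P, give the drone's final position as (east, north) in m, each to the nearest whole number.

(979, -1291)

Leg 1 (185°, 3846 m): east 3846 sin 185° = -335.20, north 3846 cos 185° = -3831.36
Leg 2 (034°, 2479 m): east 2479 sin 34° = 1386.24, north 2479 cos 34° = 2055.18
Leg 3 (249°, 1140 m): east 1140 sin 249° = -1064.28, north 1140 cos 249° = -408.54
Leg 4 (048°, 1335 m): east 1335 sin 48° = 992.10, north 1335 cos 48° = 893.29
Summing: 978.85 m east, -1291.43 m north → (979, -1291).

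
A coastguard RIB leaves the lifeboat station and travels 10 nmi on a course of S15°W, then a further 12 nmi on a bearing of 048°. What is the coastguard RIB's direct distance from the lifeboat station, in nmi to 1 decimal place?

Leg 1 (S15°W, 10 nmi): east 10 sin 195° = -2.59, north 10 cos 195° = -9.66
Leg 2 (048°, 12 nmi): east 12 sin 48° = 8.92, north 12 cos 48° = 8.03
Net: 6.33 east, -1.63 north. Distance = √((6.33)² + (-1.63)²) = 6.536 nmi.

6.5 nmi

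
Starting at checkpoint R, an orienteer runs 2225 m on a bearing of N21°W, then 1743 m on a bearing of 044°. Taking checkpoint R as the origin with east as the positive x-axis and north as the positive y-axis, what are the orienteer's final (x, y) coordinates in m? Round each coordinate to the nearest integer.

(413, 3331)

Leg 1 (N21°W, 2225 m): east 2225 sin 339° = -797.37, north 2225 cos 339° = 2077.22
Leg 2 (044°, 1743 m): east 1743 sin 44° = 1210.79, north 1743 cos 44° = 1253.81
Summing: 413.42 m east, 3331.03 m north → (413, 3331).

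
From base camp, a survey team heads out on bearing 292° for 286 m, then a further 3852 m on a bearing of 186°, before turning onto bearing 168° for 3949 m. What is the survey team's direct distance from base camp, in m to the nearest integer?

7588 m

Leg 1 (292°, 286 m): east 286 sin 292° = -265.17, north 286 cos 292° = 107.14
Leg 2 (186°, 3852 m): east 3852 sin 186° = -402.64, north 3852 cos 186° = -3830.90
Leg 3 (168°, 3949 m): east 3949 sin 168° = 821.04, north 3949 cos 168° = -3862.70
Net: 153.23 east, -7586.47 north. Distance = √((153.23)² + (-7586.47)²) = 7588.013 m.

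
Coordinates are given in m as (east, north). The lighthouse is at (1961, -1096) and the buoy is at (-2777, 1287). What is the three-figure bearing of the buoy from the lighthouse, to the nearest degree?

Δeast = -2777 − 1961 = -4738.00; Δnorth = 1287 − -1096 = 2383.00.
Bearing = atan2(Δeast, Δnorth) mod 360° = 296.70° ≈ 297°.

297°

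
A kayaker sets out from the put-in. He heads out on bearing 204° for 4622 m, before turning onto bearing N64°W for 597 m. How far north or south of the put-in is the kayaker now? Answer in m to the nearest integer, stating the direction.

Leg 1 (204°, 4622 m): east 4622 sin 204° = -1879.94, north 4622 cos 204° = -4222.41
Leg 2 (N64°W, 597 m): east 597 sin 296° = -536.58, north 597 cos 296° = 261.71
Net north component: -3960.70 m.

3961 m south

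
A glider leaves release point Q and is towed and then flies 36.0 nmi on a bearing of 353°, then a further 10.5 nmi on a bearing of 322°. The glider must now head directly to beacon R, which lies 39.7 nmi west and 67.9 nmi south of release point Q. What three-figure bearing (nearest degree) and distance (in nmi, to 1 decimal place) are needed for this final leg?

Leg 1 (353°, 36.0 nmi): east 36.0 sin 353° = -4.39, north 36.0 cos 353° = 35.73
Leg 2 (322°, 10.5 nmi): east 10.5 sin 322° = -6.46, north 10.5 cos 322° = 8.27
Current position: (-10.85, 44.01). Target: (-39.7, -67.9). Remaining: Δeast = -28.85, Δnorth = -111.91.
Bearing = atan2(-28.85, -111.91) mod 360° = 194.46°; distance = √((-28.85)² + (-111.91)²) = 115.564 nmi.

194°, 115.6 nmi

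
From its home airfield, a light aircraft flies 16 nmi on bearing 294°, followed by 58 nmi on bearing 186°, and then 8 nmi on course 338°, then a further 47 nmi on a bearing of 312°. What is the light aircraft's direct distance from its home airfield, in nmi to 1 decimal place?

59.9 nmi

Leg 1 (294°, 16 nmi): east 16 sin 294° = -14.62, north 16 cos 294° = 6.51
Leg 2 (186°, 58 nmi): east 58 sin 186° = -6.06, north 58 cos 186° = -57.68
Leg 3 (338°, 8 nmi): east 8 sin 338° = -3.00, north 8 cos 338° = 7.42
Leg 4 (312°, 47 nmi): east 47 sin 312° = -34.93, north 47 cos 312° = 31.45
Net: -58.60 east, -12.31 north. Distance = √((-58.60)² + (-12.31)²) = 59.883 nmi.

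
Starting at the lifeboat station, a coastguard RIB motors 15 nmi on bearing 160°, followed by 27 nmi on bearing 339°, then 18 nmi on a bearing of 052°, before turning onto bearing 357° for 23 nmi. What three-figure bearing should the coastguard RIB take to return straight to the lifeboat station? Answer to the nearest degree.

191°

Leg 1 (160°, 15 nmi): east 15 sin 160° = 5.13, north 15 cos 160° = -14.10
Leg 2 (339°, 27 nmi): east 27 sin 339° = -9.68, north 27 cos 339° = 25.21
Leg 3 (052°, 18 nmi): east 18 sin 52° = 14.18, north 18 cos 52° = 11.08
Leg 4 (357°, 23 nmi): east 23 sin 357° = -1.20, north 23 cos 357° = 22.97
Net displacement: 8.43 east, 45.16 north. Direction back to start is (-8.43, -45.16): bearing = atan2(-8.43, -45.16) mod 360° = 190.58° ≈ 191°.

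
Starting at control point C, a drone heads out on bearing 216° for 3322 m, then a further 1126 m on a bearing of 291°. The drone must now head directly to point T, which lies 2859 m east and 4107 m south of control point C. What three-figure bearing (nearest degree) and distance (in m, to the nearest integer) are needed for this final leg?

Leg 1 (216°, 3322 m): east 3322 sin 216° = -1952.62, north 3322 cos 216° = -2687.55
Leg 2 (291°, 1126 m): east 1126 sin 291° = -1051.21, north 1126 cos 291° = 403.52
Current position: (-3003.83, -2284.03). Target: (2859, -4107). Remaining: Δeast = 5862.83, Δnorth = -1822.97.
Bearing = atan2(5862.83, -1822.97) mod 360° = 107.27°; distance = √((5862.83)² + (-1822.97)²) = 6139.710 m.

107°, 6140 m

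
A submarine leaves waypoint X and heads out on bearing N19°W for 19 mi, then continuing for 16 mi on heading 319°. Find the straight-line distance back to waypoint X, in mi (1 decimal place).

Leg 1 (N19°W, 19 mi): east 19 sin 341° = -6.19, north 19 cos 341° = 17.96
Leg 2 (319°, 16 mi): east 16 sin 319° = -10.50, north 16 cos 319° = 12.08
Net: -16.68 east, 30.04 north. Distance = √((-16.68)² + (30.04)²) = 34.362 mi.

34.4 mi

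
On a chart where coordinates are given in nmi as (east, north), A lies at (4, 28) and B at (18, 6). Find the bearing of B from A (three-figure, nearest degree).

148°

Δeast = 18 − 4 = 14.00; Δnorth = 6 − 28 = -22.00.
Bearing = atan2(Δeast, Δnorth) mod 360° = 147.53° ≈ 148°.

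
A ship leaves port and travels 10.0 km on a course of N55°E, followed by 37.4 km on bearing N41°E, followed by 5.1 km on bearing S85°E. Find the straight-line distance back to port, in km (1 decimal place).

50.5 km

Leg 1 (N55°E, 10.0 km): east 10.0 sin 55° = 8.19, north 10.0 cos 55° = 5.74
Leg 2 (N41°E, 37.4 km): east 37.4 sin 41° = 24.54, north 37.4 cos 41° = 28.23
Leg 3 (S85°E, 5.1 km): east 5.1 sin 95° = 5.08, north 5.1 cos 95° = -0.44
Net: 37.81 east, 33.52 north. Distance = √((37.81)² + (33.52)²) = 50.526 km.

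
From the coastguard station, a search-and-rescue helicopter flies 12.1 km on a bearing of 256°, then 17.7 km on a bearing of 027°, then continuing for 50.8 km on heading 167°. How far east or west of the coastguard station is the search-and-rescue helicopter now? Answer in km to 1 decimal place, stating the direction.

7.7 km east

Leg 1 (256°, 12.1 km): east 12.1 sin 256° = -11.74, north 12.1 cos 256° = -2.93
Leg 2 (027°, 17.7 km): east 17.7 sin 27° = 8.04, north 17.7 cos 27° = 15.77
Leg 3 (167°, 50.8 km): east 50.8 sin 167° = 11.43, north 50.8 cos 167° = -49.50
Net east component: 7.72 km.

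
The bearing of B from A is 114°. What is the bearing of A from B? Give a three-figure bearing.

294°

Back-bearing = 114° + 180° = 294°.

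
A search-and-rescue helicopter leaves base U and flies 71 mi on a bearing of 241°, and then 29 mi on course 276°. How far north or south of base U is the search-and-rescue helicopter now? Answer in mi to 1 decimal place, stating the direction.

Leg 1 (241°, 71 mi): east 71 sin 241° = -62.10, north 71 cos 241° = -34.42
Leg 2 (276°, 29 mi): east 29 sin 276° = -28.84, north 29 cos 276° = 3.03
Net north component: -31.39 mi.

31.4 mi south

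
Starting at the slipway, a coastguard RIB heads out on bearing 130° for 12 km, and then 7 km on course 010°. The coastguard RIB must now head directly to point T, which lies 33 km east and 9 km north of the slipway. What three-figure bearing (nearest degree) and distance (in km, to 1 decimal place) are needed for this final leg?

067°, 24.6 km

Leg 1 (130°, 12 km): east 12 sin 130° = 9.19, north 12 cos 130° = -7.71
Leg 2 (010°, 7 km): east 7 sin 10° = 1.22, north 7 cos 10° = 6.89
Current position: (10.41, -0.82). Target: (33, 9). Remaining: Δeast = 22.59, Δnorth = 9.82.
Bearing = atan2(22.59, 9.82) mod 360° = 66.51°; distance = √((22.59)² + (9.82)²) = 24.634 km.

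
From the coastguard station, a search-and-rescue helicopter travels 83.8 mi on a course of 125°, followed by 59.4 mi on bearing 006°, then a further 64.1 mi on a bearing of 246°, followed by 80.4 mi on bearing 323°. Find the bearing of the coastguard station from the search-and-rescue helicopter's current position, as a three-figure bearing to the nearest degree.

Leg 1 (125°, 83.8 mi): east 83.8 sin 125° = 68.64, north 83.8 cos 125° = -48.07
Leg 2 (006°, 59.4 mi): east 59.4 sin 6° = 6.21, north 59.4 cos 6° = 59.07
Leg 3 (246°, 64.1 mi): east 64.1 sin 246° = -58.56, north 64.1 cos 246° = -26.07
Leg 4 (323°, 80.4 mi): east 80.4 sin 323° = -48.39, north 80.4 cos 323° = 64.21
Net displacement: -32.09 east, 49.15 north. Direction back to start is (32.09, -49.15): bearing = atan2(32.09, -49.15) mod 360° = 146.86° ≈ 147°.

147°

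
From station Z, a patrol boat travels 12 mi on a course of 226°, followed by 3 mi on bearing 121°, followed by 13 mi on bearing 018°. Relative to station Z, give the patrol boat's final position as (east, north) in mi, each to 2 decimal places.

Leg 1 (226°, 12 mi): east 12 sin 226° = -8.63, north 12 cos 226° = -8.34
Leg 2 (121°, 3 mi): east 3 sin 121° = 2.57, north 3 cos 121° = -1.55
Leg 3 (018°, 13 mi): east 13 sin 18° = 4.02, north 13 cos 18° = 12.36
Summing: -2.04 mi east, 2.48 mi north → (-2.04, 2.48).

(-2.04, 2.48)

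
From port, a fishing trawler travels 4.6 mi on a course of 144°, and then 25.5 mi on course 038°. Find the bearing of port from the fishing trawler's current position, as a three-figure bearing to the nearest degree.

228°

Leg 1 (144°, 4.6 mi): east 4.6 sin 144° = 2.70, north 4.6 cos 144° = -3.72
Leg 2 (038°, 25.5 mi): east 25.5 sin 38° = 15.70, north 25.5 cos 38° = 20.09
Net displacement: 18.40 east, 16.37 north. Direction back to start is (-18.40, -16.37): bearing = atan2(-18.40, -16.37) mod 360° = 228.34° ≈ 228°.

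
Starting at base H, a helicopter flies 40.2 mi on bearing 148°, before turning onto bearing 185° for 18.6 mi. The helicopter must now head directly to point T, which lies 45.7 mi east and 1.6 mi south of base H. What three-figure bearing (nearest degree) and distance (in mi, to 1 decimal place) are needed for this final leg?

Leg 1 (148°, 40.2 mi): east 40.2 sin 148° = 21.30, north 40.2 cos 148° = -34.09
Leg 2 (185°, 18.6 mi): east 18.6 sin 185° = -1.62, north 18.6 cos 185° = -18.53
Current position: (19.68, -52.62). Target: (45.7, -1.6). Remaining: Δeast = 26.02, Δnorth = 51.02.
Bearing = atan2(26.02, 51.02) mod 360° = 27.02°; distance = √((26.02)² + (51.02)²) = 57.272 mi.

027°, 57.3 mi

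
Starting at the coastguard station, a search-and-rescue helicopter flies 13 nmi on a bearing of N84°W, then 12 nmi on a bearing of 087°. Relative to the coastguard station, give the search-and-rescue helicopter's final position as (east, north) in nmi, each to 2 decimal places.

Leg 1 (N84°W, 13 nmi): east 13 sin 276° = -12.93, north 13 cos 276° = 1.36
Leg 2 (087°, 12 nmi): east 12 sin 87° = 11.98, north 12 cos 87° = 0.63
Summing: -0.95 nmi east, 1.99 nmi north → (-0.95, 1.99).

(-0.95, 1.99)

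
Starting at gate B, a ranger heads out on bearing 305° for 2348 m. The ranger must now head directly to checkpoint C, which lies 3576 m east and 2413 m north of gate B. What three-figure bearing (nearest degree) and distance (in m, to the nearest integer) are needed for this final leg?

Leg 1 (305°, 2348 m): east 2348 sin 305° = -1923.37, north 2348 cos 305° = 1346.76
Current position: (-1923.37, 1346.76). Target: (3576, 2413). Remaining: Δeast = 5499.37, Δnorth = 1066.24.
Bearing = atan2(5499.37, 1066.24) mod 360° = 79.03°; distance = √((5499.37)² + (1066.24)²) = 5601.779 m.

079°, 5602 m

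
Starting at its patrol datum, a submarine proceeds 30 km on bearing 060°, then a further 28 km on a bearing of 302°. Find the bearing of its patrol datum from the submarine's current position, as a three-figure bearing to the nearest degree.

Leg 1 (060°, 30 km): east 30 sin 60° = 25.98, north 30 cos 60° = 15.00
Leg 2 (302°, 28 km): east 28 sin 302° = -23.75, north 28 cos 302° = 14.84
Net displacement: 2.24 east, 29.84 north. Direction back to start is (-2.24, -29.84): bearing = atan2(-2.24, -29.84) mod 360° = 184.28° ≈ 184°.

184°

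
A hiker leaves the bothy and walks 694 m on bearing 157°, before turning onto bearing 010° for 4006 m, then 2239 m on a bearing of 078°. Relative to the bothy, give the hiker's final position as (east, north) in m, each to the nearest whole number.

Leg 1 (157°, 694 m): east 694 sin 157° = 271.17, north 694 cos 157° = -638.83
Leg 2 (010°, 4006 m): east 4006 sin 10° = 695.63, north 4006 cos 10° = 3945.14
Leg 3 (078°, 2239 m): east 2239 sin 78° = 2190.07, north 2239 cos 78° = 465.51
Summing: 3156.87 m east, 3771.82 m north → (3157, 3772).

(3157, 3772)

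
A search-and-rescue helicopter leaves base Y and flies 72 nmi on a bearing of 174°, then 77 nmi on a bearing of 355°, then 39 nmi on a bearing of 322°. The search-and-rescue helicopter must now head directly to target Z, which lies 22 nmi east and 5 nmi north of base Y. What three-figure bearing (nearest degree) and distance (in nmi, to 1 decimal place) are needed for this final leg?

Leg 1 (174°, 72 nmi): east 72 sin 174° = 7.53, north 72 cos 174° = -71.61
Leg 2 (355°, 77 nmi): east 77 sin 355° = -6.71, north 77 cos 355° = 76.71
Leg 3 (322°, 39 nmi): east 39 sin 322° = -24.01, north 39 cos 322° = 30.73
Current position: (-23.20, 35.83). Target: (22, 5). Remaining: Δeast = 45.20, Δnorth = -30.83.
Bearing = atan2(45.20, -30.83) mod 360° = 124.30°; distance = √((45.20)² + (-30.83)²) = 54.712 nmi.

124°, 54.7 nmi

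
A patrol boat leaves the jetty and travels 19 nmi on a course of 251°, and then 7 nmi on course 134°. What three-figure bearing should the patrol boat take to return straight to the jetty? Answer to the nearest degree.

Leg 1 (251°, 19 nmi): east 19 sin 251° = -17.96, north 19 cos 251° = -6.19
Leg 2 (134°, 7 nmi): east 7 sin 134° = 5.04, north 7 cos 134° = -4.86
Net displacement: -12.93 east, -11.05 north. Direction back to start is (12.93, 11.05): bearing = atan2(12.93, 11.05) mod 360° = 49.49° ≈ 049°.

049°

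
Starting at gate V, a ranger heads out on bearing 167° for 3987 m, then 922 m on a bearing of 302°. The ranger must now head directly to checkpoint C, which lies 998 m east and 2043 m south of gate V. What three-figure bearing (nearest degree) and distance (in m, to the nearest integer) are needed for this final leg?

033°, 1616 m

Leg 1 (167°, 3987 m): east 3987 sin 167° = 896.88, north 3987 cos 167° = -3884.81
Leg 2 (302°, 922 m): east 922 sin 302° = -781.90, north 922 cos 302° = 488.59
Current position: (114.98, -3396.23). Target: (998, -2043). Remaining: Δeast = 883.02, Δnorth = 1353.23.
Bearing = atan2(883.02, 1353.23) mod 360° = 33.13°; distance = √((883.02)² + (1353.23)²) = 1615.844 m.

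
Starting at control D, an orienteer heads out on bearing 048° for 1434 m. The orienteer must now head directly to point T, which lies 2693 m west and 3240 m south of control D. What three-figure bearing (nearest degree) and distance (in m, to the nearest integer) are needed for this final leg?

Leg 1 (048°, 1434 m): east 1434 sin 48° = 1065.67, north 1434 cos 48° = 959.53
Current position: (1065.67, 959.53). Target: (-2693, -3240). Remaining: Δeast = -3758.67, Δnorth = -4199.53.
Bearing = atan2(-3758.67, -4199.53) mod 360° = 221.83°; distance = √((-3758.67)² + (-4199.53)²) = 5635.927 m.

222°, 5636 m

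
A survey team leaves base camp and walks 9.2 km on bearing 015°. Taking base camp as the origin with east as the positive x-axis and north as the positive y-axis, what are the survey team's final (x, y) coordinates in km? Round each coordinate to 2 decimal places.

(2.38, 8.89)

Leg 1 (015°, 9.2 km): east 9.2 sin 15° = 2.38, north 9.2 cos 15° = 8.89
Summing: 2.38 km east, 8.89 km north → (2.38, 8.89).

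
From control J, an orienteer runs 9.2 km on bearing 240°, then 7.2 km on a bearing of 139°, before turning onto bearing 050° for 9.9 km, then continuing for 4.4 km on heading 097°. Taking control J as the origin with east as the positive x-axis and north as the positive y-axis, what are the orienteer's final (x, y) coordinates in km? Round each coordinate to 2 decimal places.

(8.71, -4.21)

Leg 1 (240°, 9.2 km): east 9.2 sin 240° = -7.97, north 9.2 cos 240° = -4.60
Leg 2 (139°, 7.2 km): east 7.2 sin 139° = 4.72, north 7.2 cos 139° = -5.43
Leg 3 (050°, 9.9 km): east 9.9 sin 50° = 7.58, north 9.9 cos 50° = 6.36
Leg 4 (097°, 4.4 km): east 4.4 sin 97° = 4.37, north 4.4 cos 97° = -0.54
Summing: 8.71 km east, -4.21 km north → (8.71, -4.21).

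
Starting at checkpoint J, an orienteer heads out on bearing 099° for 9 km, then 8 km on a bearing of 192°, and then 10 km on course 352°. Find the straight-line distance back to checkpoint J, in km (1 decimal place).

5.9 km

Leg 1 (099°, 9 km): east 9 sin 99° = 8.89, north 9 cos 99° = -1.41
Leg 2 (192°, 8 km): east 8 sin 192° = -1.66, north 8 cos 192° = -7.83
Leg 3 (352°, 10 km): east 10 sin 352° = -1.39, north 10 cos 352° = 9.90
Net: 5.83 east, 0.67 north. Distance = √((5.83)² + (0.67)²) = 5.872 km.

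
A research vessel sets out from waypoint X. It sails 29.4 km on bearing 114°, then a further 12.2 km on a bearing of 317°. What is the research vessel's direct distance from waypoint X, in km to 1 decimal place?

Leg 1 (114°, 29.4 km): east 29.4 sin 114° = 26.86, north 29.4 cos 114° = -11.96
Leg 2 (317°, 12.2 km): east 12.2 sin 317° = -8.32, north 12.2 cos 317° = 8.92
Net: 18.54 east, -3.04 north. Distance = √((18.54)² + (-3.04)²) = 18.785 km.

18.8 km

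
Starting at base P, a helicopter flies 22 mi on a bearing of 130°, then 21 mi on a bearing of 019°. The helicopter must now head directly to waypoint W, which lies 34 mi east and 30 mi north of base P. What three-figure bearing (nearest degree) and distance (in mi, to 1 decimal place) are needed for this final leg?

023°, 26.4 mi

Leg 1 (130°, 22 mi): east 22 sin 130° = 16.85, north 22 cos 130° = -14.14
Leg 2 (019°, 21 mi): east 21 sin 19° = 6.84, north 21 cos 19° = 19.86
Current position: (23.69, 5.71). Target: (34, 30). Remaining: Δeast = 10.31, Δnorth = 24.29.
Bearing = atan2(10.31, 24.29) mod 360° = 23.00°; distance = √((10.31)² + (24.29)²) = 26.383 mi.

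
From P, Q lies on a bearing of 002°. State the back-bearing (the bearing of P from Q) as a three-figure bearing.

182°

Back-bearing = 002° + 180° = 182°.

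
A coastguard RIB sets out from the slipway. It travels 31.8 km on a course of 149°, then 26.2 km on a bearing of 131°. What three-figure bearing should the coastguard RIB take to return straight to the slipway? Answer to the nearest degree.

Leg 1 (149°, 31.8 km): east 31.8 sin 149° = 16.38, north 31.8 cos 149° = -27.26
Leg 2 (131°, 26.2 km): east 26.2 sin 131° = 19.77, north 26.2 cos 131° = -17.19
Net displacement: 36.15 east, -44.45 north. Direction back to start is (-36.15, 44.45): bearing = atan2(-36.15, 44.45) mod 360° = 320.88° ≈ 321°.

321°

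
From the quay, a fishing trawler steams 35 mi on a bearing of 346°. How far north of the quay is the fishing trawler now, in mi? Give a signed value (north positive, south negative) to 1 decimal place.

Leg 1 (346°, 35 mi): east 35 sin 346° = -8.47, north 35 cos 346° = 33.96
Net north component: 33.96 mi.

34.0 mi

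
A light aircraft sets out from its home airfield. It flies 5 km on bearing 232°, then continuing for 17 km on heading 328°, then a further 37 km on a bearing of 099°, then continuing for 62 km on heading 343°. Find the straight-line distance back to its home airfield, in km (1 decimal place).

Leg 1 (232°, 5 km): east 5 sin 232° = -3.94, north 5 cos 232° = -3.08
Leg 2 (328°, 17 km): east 17 sin 328° = -9.01, north 17 cos 328° = 14.42
Leg 3 (099°, 37 km): east 37 sin 99° = 36.54, north 37 cos 99° = -5.79
Leg 4 (343°, 62 km): east 62 sin 343° = -18.13, north 62 cos 343° = 59.29
Net: 5.47 east, 64.84 north. Distance = √((5.47)² + (64.84)²) = 65.072 km.

65.1 km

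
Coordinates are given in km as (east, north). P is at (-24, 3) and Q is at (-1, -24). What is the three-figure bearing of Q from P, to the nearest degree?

140°

Δeast = -1 − -24 = 23.00; Δnorth = -24 − 3 = -27.00.
Bearing = atan2(Δeast, Δnorth) mod 360° = 139.57° ≈ 140°.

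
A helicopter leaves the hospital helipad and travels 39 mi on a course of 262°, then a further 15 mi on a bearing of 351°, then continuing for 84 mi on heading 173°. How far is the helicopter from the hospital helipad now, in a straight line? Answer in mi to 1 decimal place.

Leg 1 (262°, 39 mi): east 39 sin 262° = -38.62, north 39 cos 262° = -5.43
Leg 2 (351°, 15 mi): east 15 sin 351° = -2.35, north 15 cos 351° = 14.82
Leg 3 (173°, 84 mi): east 84 sin 173° = 10.24, north 84 cos 173° = -83.37
Net: -30.73 east, -73.99 north. Distance = √((-30.73)² + (-73.99)²) = 80.114 mi.

80.1 mi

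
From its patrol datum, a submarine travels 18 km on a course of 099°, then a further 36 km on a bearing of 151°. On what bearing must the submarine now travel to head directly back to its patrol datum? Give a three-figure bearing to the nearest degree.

314°

Leg 1 (099°, 18 km): east 18 sin 99° = 17.78, north 18 cos 99° = -2.82
Leg 2 (151°, 36 km): east 36 sin 151° = 17.45, north 36 cos 151° = -31.49
Net displacement: 35.23 east, -34.30 north. Direction back to start is (-35.23, 34.30): bearing = atan2(-35.23, 34.30) mod 360° = 314.23° ≈ 314°.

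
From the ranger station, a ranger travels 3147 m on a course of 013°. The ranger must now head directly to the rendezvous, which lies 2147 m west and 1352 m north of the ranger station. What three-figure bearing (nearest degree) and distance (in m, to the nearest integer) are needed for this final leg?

Leg 1 (013°, 3147 m): east 3147 sin 13° = 707.92, north 3147 cos 13° = 3066.34
Current position: (707.92, 3066.34). Target: (-2147, 1352). Remaining: Δeast = -2854.92, Δnorth = -1714.34.
Bearing = atan2(-2854.92, -1714.34) mod 360° = 239.02°; distance = √((-2854.92)² + (-1714.34)²) = 3330.097 m.

239°, 3330 m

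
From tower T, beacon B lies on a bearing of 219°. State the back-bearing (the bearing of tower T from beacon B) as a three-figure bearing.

Back-bearing = 219° − 180° = 039°.

039°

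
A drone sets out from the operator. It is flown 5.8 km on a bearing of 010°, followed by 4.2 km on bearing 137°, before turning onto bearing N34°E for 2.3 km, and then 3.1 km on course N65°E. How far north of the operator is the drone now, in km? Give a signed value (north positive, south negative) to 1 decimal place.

5.9 km

Leg 1 (010°, 5.8 km): east 5.8 sin 10° = 1.01, north 5.8 cos 10° = 5.71
Leg 2 (137°, 4.2 km): east 4.2 sin 137° = 2.86, north 4.2 cos 137° = -3.07
Leg 3 (N34°E, 2.3 km): east 2.3 sin 34° = 1.29, north 2.3 cos 34° = 1.91
Leg 4 (N65°E, 3.1 km): east 3.1 sin 65° = 2.81, north 3.1 cos 65° = 1.31
Net north component: 5.86 km.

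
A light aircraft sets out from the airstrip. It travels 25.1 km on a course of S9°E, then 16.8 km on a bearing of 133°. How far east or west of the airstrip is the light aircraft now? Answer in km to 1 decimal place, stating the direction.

16.2 km east

Leg 1 (S9°E, 25.1 km): east 25.1 sin 171° = 3.93, north 25.1 cos 171° = -24.79
Leg 2 (133°, 16.8 km): east 16.8 sin 133° = 12.29, north 16.8 cos 133° = -11.46
Net east component: 16.21 km.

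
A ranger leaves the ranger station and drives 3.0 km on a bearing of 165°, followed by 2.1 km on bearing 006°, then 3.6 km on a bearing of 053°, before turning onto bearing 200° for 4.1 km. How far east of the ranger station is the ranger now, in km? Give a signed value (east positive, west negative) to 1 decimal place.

2.5 km

Leg 1 (165°, 3.0 km): east 3.0 sin 165° = 0.78, north 3.0 cos 165° = -2.90
Leg 2 (006°, 2.1 km): east 2.1 sin 6° = 0.22, north 2.1 cos 6° = 2.09
Leg 3 (053°, 3.6 km): east 3.6 sin 53° = 2.88, north 3.6 cos 53° = 2.17
Leg 4 (200°, 4.1 km): east 4.1 sin 200° = -1.40, north 4.1 cos 200° = -3.85
Net east component: 2.47 km.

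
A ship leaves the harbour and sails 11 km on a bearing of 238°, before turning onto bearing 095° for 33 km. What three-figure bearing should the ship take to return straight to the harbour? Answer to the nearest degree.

290°

Leg 1 (238°, 11 km): east 11 sin 238° = -9.33, north 11 cos 238° = -5.83
Leg 2 (095°, 33 km): east 33 sin 95° = 32.87, north 33 cos 95° = -2.88
Net displacement: 23.55 east, -8.71 north. Direction back to start is (-23.55, 8.71): bearing = atan2(-23.55, 8.71) mod 360° = 290.29° ≈ 290°.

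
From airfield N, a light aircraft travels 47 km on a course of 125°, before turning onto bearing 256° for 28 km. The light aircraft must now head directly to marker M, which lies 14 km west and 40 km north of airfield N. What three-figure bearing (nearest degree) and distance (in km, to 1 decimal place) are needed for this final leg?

Leg 1 (125°, 47 km): east 47 sin 125° = 38.50, north 47 cos 125° = -26.96
Leg 2 (256°, 28 km): east 28 sin 256° = -27.17, north 28 cos 256° = -6.77
Current position: (11.33, -33.73). Target: (-14, 40). Remaining: Δeast = -25.33, Δnorth = 73.73.
Bearing = atan2(-25.33, 73.73) mod 360° = 341.04°; distance = √((-25.33)² + (73.73)²) = 77.962 km.

341°, 78.0 km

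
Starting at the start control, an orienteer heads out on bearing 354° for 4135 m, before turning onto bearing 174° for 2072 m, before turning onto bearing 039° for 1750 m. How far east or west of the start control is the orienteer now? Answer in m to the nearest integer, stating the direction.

886 m east

Leg 1 (354°, 4135 m): east 4135 sin 354° = -432.23, north 4135 cos 354° = 4112.35
Leg 2 (174°, 2072 m): east 2072 sin 174° = 216.58, north 2072 cos 174° = -2060.65
Leg 3 (039°, 1750 m): east 1750 sin 39° = 1101.31, north 1750 cos 39° = 1360.01
Net east component: 885.67 m.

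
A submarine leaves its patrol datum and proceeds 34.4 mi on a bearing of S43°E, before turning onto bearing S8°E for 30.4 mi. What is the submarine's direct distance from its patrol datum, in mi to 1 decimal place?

61.8 mi

Leg 1 (S43°E, 34.4 mi): east 34.4 sin 137° = 23.46, north 34.4 cos 137° = -25.16
Leg 2 (S8°E, 30.4 mi): east 30.4 sin 172° = 4.23, north 30.4 cos 172° = -30.10
Net: 27.69 east, -55.26 north. Distance = √((27.69)² + (-55.26)²) = 61.813 mi.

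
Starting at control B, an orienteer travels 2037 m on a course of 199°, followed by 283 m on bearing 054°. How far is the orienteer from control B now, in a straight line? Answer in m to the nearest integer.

1812 m

Leg 1 (199°, 2037 m): east 2037 sin 199° = -663.18, north 2037 cos 199° = -1926.02
Leg 2 (054°, 283 m): east 283 sin 54° = 228.95, north 283 cos 54° = 166.34
Net: -434.23 east, -1759.68 north. Distance = √((-434.23)² + (-1759.68)²) = 1812.463 m.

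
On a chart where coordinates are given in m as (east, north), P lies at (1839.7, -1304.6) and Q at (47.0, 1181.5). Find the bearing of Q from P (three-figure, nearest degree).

324°

Δeast = 47.0 − 1839.7 = -1792.70; Δnorth = 1181.5 − -1304.6 = 2486.10.
Bearing = atan2(Δeast, Δnorth) mod 360° = 324.21° ≈ 324°.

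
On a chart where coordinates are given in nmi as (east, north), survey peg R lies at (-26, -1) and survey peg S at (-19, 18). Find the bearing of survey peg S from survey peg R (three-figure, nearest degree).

020°

Δeast = -19 − -26 = 7.00; Δnorth = 18 − -1 = 19.00.
Bearing = atan2(Δeast, Δnorth) mod 360° = 20.22° ≈ 020°.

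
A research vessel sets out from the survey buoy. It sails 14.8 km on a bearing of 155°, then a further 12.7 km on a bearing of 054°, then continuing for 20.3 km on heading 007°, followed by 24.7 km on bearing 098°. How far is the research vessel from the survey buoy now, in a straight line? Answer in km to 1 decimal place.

Leg 1 (155°, 14.8 km): east 14.8 sin 155° = 6.25, north 14.8 cos 155° = -13.41
Leg 2 (054°, 12.7 km): east 12.7 sin 54° = 10.27, north 12.7 cos 54° = 7.46
Leg 3 (007°, 20.3 km): east 20.3 sin 7° = 2.47, north 20.3 cos 7° = 20.15
Leg 4 (098°, 24.7 km): east 24.7 sin 98° = 24.46, north 24.7 cos 98° = -3.44
Net: 43.46 east, 10.76 north. Distance = √((43.46)² + (10.76)²) = 44.776 km.

44.8 km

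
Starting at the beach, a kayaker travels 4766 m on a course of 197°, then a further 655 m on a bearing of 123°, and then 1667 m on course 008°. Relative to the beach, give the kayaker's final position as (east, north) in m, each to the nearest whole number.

Leg 1 (197°, 4766 m): east 4766 sin 197° = -1393.44, north 4766 cos 197° = -4557.75
Leg 2 (123°, 655 m): east 655 sin 123° = 549.33, north 655 cos 123° = -356.74
Leg 3 (008°, 1667 m): east 1667 sin 8° = 232.00, north 1667 cos 8° = 1650.78
Summing: -612.11 m east, -3263.71 m north → (-612, -3264).

(-612, -3264)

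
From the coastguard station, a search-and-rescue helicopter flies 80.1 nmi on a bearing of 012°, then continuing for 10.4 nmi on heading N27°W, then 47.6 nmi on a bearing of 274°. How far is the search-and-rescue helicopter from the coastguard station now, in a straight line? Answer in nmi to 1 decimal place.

97.6 nmi

Leg 1 (012°, 80.1 nmi): east 80.1 sin 12° = 16.65, north 80.1 cos 12° = 78.35
Leg 2 (N27°W, 10.4 nmi): east 10.4 sin 333° = -4.72, north 10.4 cos 333° = 9.27
Leg 3 (274°, 47.6 nmi): east 47.6 sin 274° = -47.48, north 47.6 cos 274° = 3.32
Net: -35.55 east, 90.94 north. Distance = √((-35.55)² + (90.94)²) = 97.639 nmi.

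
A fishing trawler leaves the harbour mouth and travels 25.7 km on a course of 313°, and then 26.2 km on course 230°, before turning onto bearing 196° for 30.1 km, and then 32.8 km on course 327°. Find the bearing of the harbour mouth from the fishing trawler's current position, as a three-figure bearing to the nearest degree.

Leg 1 (313°, 25.7 km): east 25.7 sin 313° = -18.80, north 25.7 cos 313° = 17.53
Leg 2 (230°, 26.2 km): east 26.2 sin 230° = -20.07, north 26.2 cos 230° = -16.84
Leg 3 (196°, 30.1 km): east 30.1 sin 196° = -8.30, north 30.1 cos 196° = -28.93
Leg 4 (327°, 32.8 km): east 32.8 sin 327° = -17.86, north 32.8 cos 327° = 27.51
Net displacement: -65.03 east, -0.74 north. Direction back to start is (65.03, 0.74): bearing = atan2(65.03, 0.74) mod 360° = 89.35° ≈ 089°.

089°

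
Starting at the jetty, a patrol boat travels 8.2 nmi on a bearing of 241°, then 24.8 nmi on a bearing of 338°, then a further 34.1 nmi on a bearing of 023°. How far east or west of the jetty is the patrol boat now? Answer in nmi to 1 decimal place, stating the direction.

3.1 nmi west

Leg 1 (241°, 8.2 nmi): east 8.2 sin 241° = -7.17, north 8.2 cos 241° = -3.98
Leg 2 (338°, 24.8 nmi): east 24.8 sin 338° = -9.29, north 24.8 cos 338° = 22.99
Leg 3 (023°, 34.1 nmi): east 34.1 sin 23° = 13.32, north 34.1 cos 23° = 31.39
Net east component: -3.14 nmi.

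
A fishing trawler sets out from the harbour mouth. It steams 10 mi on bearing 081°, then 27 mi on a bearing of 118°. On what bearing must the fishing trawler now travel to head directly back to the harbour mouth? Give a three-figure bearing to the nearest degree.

288°

Leg 1 (081°, 10 mi): east 10 sin 81° = 9.88, north 10 cos 81° = 1.56
Leg 2 (118°, 27 mi): east 27 sin 118° = 23.84, north 27 cos 118° = -12.68
Net displacement: 33.72 east, -11.11 north. Direction back to start is (-33.72, 11.11): bearing = atan2(-33.72, 11.11) mod 360° = 288.24° ≈ 288°.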